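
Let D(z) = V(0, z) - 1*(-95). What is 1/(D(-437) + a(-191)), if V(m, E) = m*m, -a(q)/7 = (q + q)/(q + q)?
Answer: 1/88 ≈ 0.011364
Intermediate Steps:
a(q) = -7 (a(q) = -7*(q + q)/(q + q) = -7*2*q/(2*q) = -7*2*q*1/(2*q) = -7*1 = -7)
V(m, E) = m**2
D(z) = 95 (D(z) = 0**2 - 1*(-95) = 0 + 95 = 95)
1/(D(-437) + a(-191)) = 1/(95 - 7) = 1/88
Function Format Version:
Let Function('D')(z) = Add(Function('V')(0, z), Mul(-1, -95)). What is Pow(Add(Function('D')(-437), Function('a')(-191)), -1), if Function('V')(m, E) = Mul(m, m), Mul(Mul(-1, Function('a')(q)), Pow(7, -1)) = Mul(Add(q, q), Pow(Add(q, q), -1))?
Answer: Rational(1, 88) ≈ 0.011364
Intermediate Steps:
Function('a')(q) = -7 (Function('a')(q) = Mul(-7, Mul(Add(q, q), Pow(Add(q, q), -1))) = Mul(-7, Mul(Mul(2, q), Pow(Mul(2, q), -1))) = Mul(-7, Mul(Mul(2, q), Mul(Rational(1, 2), Pow(q, -1)))) = Mul(-7, 1) = -7)
Function('V')(m, E) = Pow(m, 2)
Function('D')(z) = 95 (Function('D')(z) = Add(Pow(0, 2), Mul(-1, -95)) = Add(0, 95) = 95)
Pow(Add(Function('D')(-437), Function('a')(-191)), -1) = Pow(Add(95, -7), -1) = Pow(88, -1) = Rational(1, 88)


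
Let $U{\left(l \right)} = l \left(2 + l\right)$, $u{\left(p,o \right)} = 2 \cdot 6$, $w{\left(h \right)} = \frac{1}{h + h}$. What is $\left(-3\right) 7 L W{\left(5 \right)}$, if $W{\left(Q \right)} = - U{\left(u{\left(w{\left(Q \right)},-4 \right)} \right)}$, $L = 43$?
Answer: $151704$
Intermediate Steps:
$w{\left(h \right)} = \frac{1}{2 h}$
$u{\left(p,o \right)} = 12$
$W{\left(Q \right)} = -168$ ($W{\left(Q \right)} = - 12 \left(2 + 12\right) = - 12 \cdot 14 = \left(-1\right) 168 = -168$)
$\left(-3\right) 7 L W{\left(5 \right)} = \left(-3\right) 7 \cdot 43 \left(-168\right) = \left(-21\right) 43 \left(-168\right) = \left(-903\right) \left(-168\right) = 151704$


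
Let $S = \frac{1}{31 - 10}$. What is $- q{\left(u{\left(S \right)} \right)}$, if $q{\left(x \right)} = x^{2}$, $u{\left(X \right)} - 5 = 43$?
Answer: $-2304$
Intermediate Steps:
$S = \frac{1}{21} \approx 0.047619$
$u{\left(X \right)} = 48$ ($u{\left(X \right)} = 5 + 43 = 48$)
$- q{\left(u{\left(S \right)} \right)} = - 48^{2} = \left(-1\right) 2304 = -2304$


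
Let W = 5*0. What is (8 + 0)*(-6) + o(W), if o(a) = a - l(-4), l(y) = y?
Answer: -44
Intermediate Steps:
W = 0
o(a) = 4 + a (o(a) = a - 1*(-4) = a + 4 = 4 + a)
(8 + 0)*(-6) + o(W) = (8 + 0)*(-6) + (4 + 0) = 8*(-6) + 4 = -48 + 4 = -44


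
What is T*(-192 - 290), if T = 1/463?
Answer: -482/463 ≈ -1.0410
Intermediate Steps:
T = 1/463 ≈ 0.0021598
T*(-192 - 290) = (-192 - 290)/463 = (1/463)*(-482) = -482/463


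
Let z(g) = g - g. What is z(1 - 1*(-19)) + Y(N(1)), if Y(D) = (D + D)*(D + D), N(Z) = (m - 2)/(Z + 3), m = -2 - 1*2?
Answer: 9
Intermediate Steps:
m = -4 (m = -2 - 2 = -4)
z(g) = 0
N(Z) = -6/(3 + Z) (N(Z) = (-4 - 2)/(Z + 3) = -6/(3 + Z))
Y(D) = 4*D² (Y(D) = (2*D)*(2*D) = 4*D²)
z(1 - 1*(-19)) + Y(N(1)) = 0 + 4*(-6/(3 + 1))² = 0 + 4*(-6/4)² = 0 + 4*(-6*¼)² = 0 + 4*(-3/2)² = 0 + 4*(9/4) = 0 + 9 = 9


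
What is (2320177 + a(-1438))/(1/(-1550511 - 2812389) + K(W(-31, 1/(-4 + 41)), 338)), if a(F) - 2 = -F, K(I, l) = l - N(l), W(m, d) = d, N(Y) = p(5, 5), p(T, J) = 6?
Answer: 10128982809300/1448482799 ≈ 6992.8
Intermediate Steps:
N(Y) = 6
K(I, l) = -6 + l (K(I, l) = l - 1*6 = l - 6 = -6 + l)
a(F) = 2 - F
(2320177 + a(-1438))/(1/(-1550511 - 2812389) + K(W(-31, 1/(-4 + 41)), 338)) = (2320177 + (2 - 1*(-1438)))/(1/(-1550511 - 2812389) + (-6 + 338)) = (2320177 + (2 + 1438))/(1/(-4362900) + 332) = (2320177 + 1440)/(-1/4362900 + 332) = 2321617/(1448482799/4362900) = 2321617*(4362900/1448482799) = 10128982809300/1448482799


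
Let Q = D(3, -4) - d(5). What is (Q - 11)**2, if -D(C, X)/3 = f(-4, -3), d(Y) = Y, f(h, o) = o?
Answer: 49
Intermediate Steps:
D(C, X) = 9 (D(C, X) = -3*(-3) = 9)
Q = 4 (Q = 9 - 1*5 = 9 - 5 = 4)
(Q - 11)**2 = (4 - 11)**2 = (-7)**2 = 49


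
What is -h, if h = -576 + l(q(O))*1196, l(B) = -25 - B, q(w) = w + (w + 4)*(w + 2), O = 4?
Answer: 92668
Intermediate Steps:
q(w) = w + (2 + w)*(4 + w) (q(w) = w + (4 + w)*(2 + w) = w + (2 + w)*(4 + w))
h = -92668 (h = -576 + (-25 - (8 + 4**2 + 7*4))*1196 = -576 + (-25 - (8 + 16 + 28))*1196 = -576 + (-25 - 1*52)*1196 = -576 + (-25 - 52)*1196 = -576 - 77*1196 = -576 - 92092 = -92668)
-h = -1*(-92668) = 92668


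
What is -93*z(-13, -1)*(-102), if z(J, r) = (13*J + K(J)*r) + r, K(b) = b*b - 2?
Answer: -3196782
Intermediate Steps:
K(b) = -2 + b**2 (K(b) = b**2 - 2 = -2 + b**2)
z(J, r) = r + 13*J + r*(-2 + J**2) (z(J, r) = (13*J + (-2 + J**2)*r) + r = (13*J + r*(-2 + J**2)) + r = r + 13*J + r*(-2 + J**2))
-93*z(-13, -1)*(-102) = -93*(-1*(-1) + 13*(-13) - 1*(-13)**2)*(-102) = -93*(1 - 169 - 1*169)*(-102) = -93*(1 - 169 - 169)*(-102) = -93*(-337)*(-102) = 31341*(-102) = -3196782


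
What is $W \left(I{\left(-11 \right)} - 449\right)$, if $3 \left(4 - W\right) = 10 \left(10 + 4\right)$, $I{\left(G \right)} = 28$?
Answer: $\frac{53888}{3} \approx 17963.0$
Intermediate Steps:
$W = - \frac{128}{3}$ ($W = 4 - \frac{10 \left(10 + 4\right)}{3} = 4 - \frac{10 \cdot 14}{3} = 4 - \frac{140}{3} = - \frac{128}{3} \approx -42.667$)
$W \left(I{\left(-11 \right)} - 449\right) = - \frac{128 \left(28 - 449\right)}{3} = \left(- \frac{128}{3}\right) \left(-421\right) = \frac{53888}{3}$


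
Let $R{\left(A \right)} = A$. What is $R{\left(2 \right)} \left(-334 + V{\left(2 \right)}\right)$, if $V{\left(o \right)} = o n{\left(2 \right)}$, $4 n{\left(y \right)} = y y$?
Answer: $-664$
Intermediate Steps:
$n{\left(y \right)} = \frac{y^{2}}{4}$ ($n{\left(y \right)} = \frac{y y}{4} = \frac{y^{2}}{4}$)
$V{\left(o \right)} = o$ ($V{\left(o \right)} = o \frac{2^{2}}{4} = o \frac{1}{4} \cdot 4 = o 1 = o$)
$R{\left(2 \right)} \left(-334 + V{\left(2 \right)}\right) = 2 \left(-334 + 2\right) = 2 \left(-332\right) = -664$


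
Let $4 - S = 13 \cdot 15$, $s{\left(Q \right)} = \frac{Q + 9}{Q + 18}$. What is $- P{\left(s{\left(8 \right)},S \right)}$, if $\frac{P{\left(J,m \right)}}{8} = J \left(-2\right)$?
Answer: $\frac{136}{13} \approx 10.462$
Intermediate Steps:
$s{\left(Q \right)} = \frac{9 + Q}{18 + Q}$
$S = -191$ ($S = 4 - 13 \cdot 15 = 4 - 195 = -191$)
$P{\left(J,m \right)} = - 16 J$ ($P{\left(J,m \right)} = 8 J \left(-2\right) = 8 \left(- 2 J\right) = - 16 J$)
$- P{\left(s{\left(8 \right)},S \right)} = - \left(-16\right) \frac{9 + 8}{18 + 8} = - \left(-16\right) \frac{1}{26} \cdot 17 = - \frac{\left(-16\right) 17}{26} = \left(-1\right) \left(- \frac{136}{13}\right) = \frac{136}{13}$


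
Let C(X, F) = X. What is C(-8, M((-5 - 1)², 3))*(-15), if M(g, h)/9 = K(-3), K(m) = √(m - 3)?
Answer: 120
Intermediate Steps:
K(m) = √(-3 + m)
M(g, h) = 9*I*√6 (M(g, h) = 9*√(-3 - 3) = 9*√(-6) = 9*(I*√6) = 9*I*√6)
C(-8, M((-5 - 1)², 3))*(-15) = -8*(-15) = 120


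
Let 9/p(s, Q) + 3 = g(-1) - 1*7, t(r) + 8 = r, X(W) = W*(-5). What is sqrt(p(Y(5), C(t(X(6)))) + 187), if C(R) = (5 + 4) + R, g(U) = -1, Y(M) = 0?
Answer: 32*sqrt(22)/11 ≈ 13.645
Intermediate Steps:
X(W) = -5*W
t(r) = -8 + r
C(R) = 9 + R
p(s, Q) = -9/11 (p(s, Q) = 9/(-3 + (-1 - 1*7)) = 9/(-3 + (-1 - 7)) = 9/(-3 - 8) = 9/(-11) = 9*(-1/11) = -9/11)
sqrt(p(Y(5), C(t(X(6)))) + 187) = sqrt(-9/11 + 187) = sqrt(2048/11) = 32*sqrt(22)/11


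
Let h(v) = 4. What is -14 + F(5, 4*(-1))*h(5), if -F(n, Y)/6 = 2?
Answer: -62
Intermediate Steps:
F(n, Y) = -12 (F(n, Y) = -6*2 = -12)
-14 + F(5, 4*(-1))*h(5) = -14 - 12*4 = -14 - 48 = -62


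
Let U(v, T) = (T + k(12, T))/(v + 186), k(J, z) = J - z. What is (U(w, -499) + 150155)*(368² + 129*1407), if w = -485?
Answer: 1094527702207/23 ≈ 4.7588e+10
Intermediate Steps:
U(v, T) = 12/(186 + v) (U(v, T) = (T + (12 - T))/(v + 186) = 12/(186 + v))
(U(w, -499) + 150155)*(368² + 129*1407) = (12/(186 - 485) + 150155)*(368² + 129*1407) = (12/(-299) + 150155)*(135424 + 181503) = (12*(-1/299) + 150155)*316927 = (-12/299 + 150155)*316927 = (44896333/299)*316927 = 1094527702207/23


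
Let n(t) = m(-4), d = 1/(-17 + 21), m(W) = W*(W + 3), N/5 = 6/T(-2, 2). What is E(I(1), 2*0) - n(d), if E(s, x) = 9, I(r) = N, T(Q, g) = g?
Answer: 5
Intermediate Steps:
N = 15 (N = 5*(6/2) = 5*(6*(½)) = 5*3 = 15)
I(r) = 15
m(W) = W*(3 + W)
d = ¼ (d = 1/4 = ¼ ≈ 0.25000)
n(t) = 4 (n(t) = -4*(3 - 4) = -4*(-1) = 4)
E(I(1), 2*0) - n(d) = 9 - 1*4 = 9 - 4 = 5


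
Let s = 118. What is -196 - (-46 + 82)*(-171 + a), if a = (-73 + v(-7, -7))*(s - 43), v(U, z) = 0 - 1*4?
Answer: 213860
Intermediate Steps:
v(U, z) = -4 (v(U, z) = 0 - 4 = -4)
a = -5775 (a = (-73 - 4)*(118 - 43) = -77*75 = -5775)
-196 - (-46 + 82)*(-171 + a) = -196 - (-46 + 82)*(-171 - 5775) = -196 - 36*(-5946) = -196 - 1*(-214056) = -196 + 214056 = 213860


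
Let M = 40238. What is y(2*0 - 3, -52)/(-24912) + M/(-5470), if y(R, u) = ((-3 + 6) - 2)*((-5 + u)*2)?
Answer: -83482123/11355720 ≈ -7.3515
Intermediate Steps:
y(R, u) = -10 + 2*u (y(R, u) = (3 - 2)*(-10 + 2*u) = 1*(-10 + 2*u) = -10 + 2*u)
y(2*0 - 3, -52)/(-24912) + M/(-5470) = (-10 + 2*(-52))/(-24912) + 40238/(-5470) = (-10 - 104)*(-1/24912) + 40238*(-1/5470) = -114*(-1/24912) - 20119/2735 = 19/4152 - 20119/2735 = -83482123/11355720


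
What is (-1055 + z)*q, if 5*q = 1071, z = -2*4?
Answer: -1138473/5 ≈ -2.2769e+5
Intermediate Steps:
z = -8
q = 1071/5 (q = (⅕)*1071 = 1071/5 ≈ 214.20)
(-1055 + z)*q = (-1055 - 8)*(1071/5) = -1063*1071/5 = -1138473/5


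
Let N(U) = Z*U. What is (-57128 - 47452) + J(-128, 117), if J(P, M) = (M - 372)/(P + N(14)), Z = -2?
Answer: -5438075/52 ≈ -1.0458e+5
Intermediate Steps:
N(U) = -2*U
J(P, M) = (-372 + M)/(-28 + P) (J(P, M) = (M - 372)/(P - 2*14) = (-372 + M)/(P - 28) = (-372 + M)/(-28 + P))
(-57128 - 47452) + J(-128, 117) = (-57128 - 47452) + (-372 + 117)/(-28 - 128) = -104580 - 255/(-156) = -104580 - 1/156*(-255) = -104580 + 85/52 = -5438075/52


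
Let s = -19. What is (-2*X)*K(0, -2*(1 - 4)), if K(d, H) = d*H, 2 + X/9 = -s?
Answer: 0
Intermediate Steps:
X = 153 (X = -18 + 9*(-1*(-19)) = -18 + 9*19 = -18 + 171 = 153)
K(d, H) = H*d
(-2*X)*K(0, -2*(1 - 4)) = (-2*153)*(-2*(1 - 4)*0) = -306*(-2*(-3))*0 = -1836*0 = -306*0 = 0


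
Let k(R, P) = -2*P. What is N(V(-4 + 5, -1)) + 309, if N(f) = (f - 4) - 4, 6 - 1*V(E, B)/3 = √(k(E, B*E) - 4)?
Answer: 319 - 3*I*√2 ≈ 319.0 - 4.2426*I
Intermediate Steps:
V(E, B) = 18 - 3*√(-4 - 2*B*E) (V(E, B) = 18 - 3*√(-2*B*E - 4) = 18 - 3*√(-4 - 2*B*E))
N(f) = -8 + f (N(f) = (-4 + f) - 4 = -8 + f)
N(V(-4 + 5, -1)) + 309 = (-8 + (18 - 3*√(-4 - 2*(-1)*(-4 + 5)))) + 309 = (-8 + (18 - 3*√(-4 - 2*(-1)*1))) + 309 = (-8 + (18 - 3*√(-4 + 2))) + 309 = (-8 + (18 - 3*I*√2)) + 309 = (10 - 3*I*√2) + 309 = 319 - 3*I*√2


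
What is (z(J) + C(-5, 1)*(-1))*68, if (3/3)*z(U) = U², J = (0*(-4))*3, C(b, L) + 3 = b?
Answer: 544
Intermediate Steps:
C(b, L) = -3 + b
J = 0 (J = 0*3 = 0)
z(U) = U²
(z(J) + C(-5, 1)*(-1))*68 = (0² + (-3 - 5)*(-1))*68 = (0 - 8*(-1))*68 = (0 + 8)*68 = 8*68 = 544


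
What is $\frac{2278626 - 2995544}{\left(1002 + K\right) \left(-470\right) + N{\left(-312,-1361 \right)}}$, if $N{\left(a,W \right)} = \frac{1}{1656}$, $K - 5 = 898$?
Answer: $\frac{1187216208}{1482699599} \approx 0.80071$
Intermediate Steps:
$K = 903$ ($K = 5 + 898 = 903$)
$N{\left(a,W \right)} = \frac{1}{1656}$
$\frac{2278626 - 2995544}{\left(1002 + K\right) \left(-470\right) + N{\left(-312,-1361 \right)}} = \frac{2278626 - 2995544}{\left(1002 + 903\right) \left(-470\right) + \frac{1}{1656}} = - \frac{716918}{1905 \left(-470\right) + \frac{1}{1656}} = - \frac{716918}{-895350 + \frac{1}{1656}} = - \frac{716918}{- \frac{1482699599}{1656}} = \left(-716918\right) \left(- \frac{1656}{1482699599}\right) = \frac{1187216208}{1482699599}$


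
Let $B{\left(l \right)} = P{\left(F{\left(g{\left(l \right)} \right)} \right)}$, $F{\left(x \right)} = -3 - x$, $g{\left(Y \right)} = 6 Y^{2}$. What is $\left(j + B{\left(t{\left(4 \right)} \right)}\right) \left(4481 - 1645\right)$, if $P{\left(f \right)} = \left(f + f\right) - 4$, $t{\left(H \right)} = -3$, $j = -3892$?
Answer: $-11372360$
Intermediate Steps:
$P{\left(f \right)} = -4 + 2 f$ ($P{\left(f \right)} = 2 f - 4 = -4 + 2 f$)
$B{\left(l \right)} = -10 - 12 l^{2}$ ($B{\left(l \right)} = -4 + 2 \left(-3 - 6 l^{2}\right) = -4 - \left(6 + 12 l^{2}\right) = -10 - 12 l^{2}$)
$\left(j + B{\left(t{\left(4 \right)} \right)}\right) \left(4481 - 1645\right) = \left(-3892 - \left(10 + 12 \left(-3\right)^{2}\right)\right) \left(4481 - 1645\right) = \left(-3892 - 118\right) 2836 = \left(-4010\right) 2836 = -11372360$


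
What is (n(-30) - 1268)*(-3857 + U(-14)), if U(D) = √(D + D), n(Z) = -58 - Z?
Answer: 4998672 - 2592*I*√7 ≈ 4.9987e+6 - 6857.8*I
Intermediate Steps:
U(D) = √2*√D (U(D) = √(2*D) = √2*√D)
(n(-30) - 1268)*(-3857 + U(-14)) = ((-58 - 1*(-30)) - 1268)*(-3857 + √2*√(-14)) = ((-58 + 30) - 1268)*(-3857 + √2*(I*√14)) = (-28 - 1268)*(-3857 + 2*I*√7) = -1296*(-3857 + 2*I*√7) = 4998672 - 2592*I*√7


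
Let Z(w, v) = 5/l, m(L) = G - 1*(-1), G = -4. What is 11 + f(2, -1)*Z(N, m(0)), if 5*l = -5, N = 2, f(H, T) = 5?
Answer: -14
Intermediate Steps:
m(L) = -3 (m(L) = -4 - 1*(-1) = -4 + 1 = -3)
l = -1 (l = (1/5)*(-5) = -1)
Z(w, v) = -5 (Z(w, v) = 5/(-1) = 5*(-1) = -5)
11 + f(2, -1)*Z(N, m(0)) = 11 + 5*(-5) = 11 - 25 = -14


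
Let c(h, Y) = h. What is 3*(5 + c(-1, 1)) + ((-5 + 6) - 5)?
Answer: 8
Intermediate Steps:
3*(5 + c(-1, 1)) + ((-5 + 6) - 5) = 3*(5 - 1) + ((-5 + 6) - 5) = 3*4 + (1 - 5) = 12 - 4 = 8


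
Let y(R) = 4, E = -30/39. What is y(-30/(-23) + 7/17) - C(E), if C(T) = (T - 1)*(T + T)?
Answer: 216/169 ≈ 1.2781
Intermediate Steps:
E = -10/13 (E = -30*1/39 = -10/13 ≈ -0.76923)
C(T) = 2*T*(-1 + T) (C(T) = (-1 + T)*(2*T) = 2*T*(-1 + T))
y(-30/(-23) + 7/17) - C(E) = 4 - 2*(-10)*(-1 - 10/13)/13 = 4 - 2*(-10)*(-23)/(13*13) = 4 - 1*460/169 = 4 - 460/169 = 216/169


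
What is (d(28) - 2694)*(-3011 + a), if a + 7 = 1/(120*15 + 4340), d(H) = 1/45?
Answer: 2246436287851/276300 ≈ 8.1304e+6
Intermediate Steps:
d(H) = 1/45
a = -42979/6140 (a = -7 + 1/(120*15 + 4340) = -7 + 1/(1800 + 4340) = -7 + 1/6140 = -42979/6140 ≈ -6.9998)
(d(28) - 2694)*(-3011 + a) = (1/45 - 2694)*(-3011 - 42979/6140) = -121229/45*(-18530519/6140) = 2246436287851/276300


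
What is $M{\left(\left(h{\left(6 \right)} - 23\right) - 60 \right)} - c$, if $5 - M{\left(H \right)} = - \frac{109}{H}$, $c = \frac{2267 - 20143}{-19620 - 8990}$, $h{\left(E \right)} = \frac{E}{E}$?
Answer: $\frac{3572889}{1173010} \approx 3.0459$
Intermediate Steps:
$h{\left(E \right)} = 1$
$c = \frac{8938}{14305}$ ($c = - \frac{17876}{-28610} = \left(-17876\right) \left(- \frac{1}{28610}\right) = \frac{8938}{14305} \approx 0.62482$)
$M{\left(H \right)} = 5 + \frac{109}{H}$ ($M{\left(H \right)} = 5 - - \frac{109}{H} = 5 + \frac{109}{H}$)
$M{\left(\left(h{\left(6 \right)} - 23\right) - 60 \right)} - c = \left(5 + \frac{109}{\left(1 - 23\right) - 60}\right) - \frac{8938}{14305} = \left(5 + \frac{109}{-22 - 60}\right) - \frac{8938}{14305} = \left(5 + \frac{109}{-82}\right) - \frac{8938}{14305} = \left(5 + 109 \left(- \frac{1}{82}\right)\right) - \frac{8938}{14305} = \left(5 - \frac{109}{82}\right) - \frac{8938}{14305} = \frac{301}{82} - \frac{8938}{14305} = \frac{3572889}{1173010}$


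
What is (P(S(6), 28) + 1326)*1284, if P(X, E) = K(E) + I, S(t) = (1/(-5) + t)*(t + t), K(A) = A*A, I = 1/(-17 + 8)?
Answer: 8127292/3 ≈ 2.7091e+6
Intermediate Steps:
I = -1/9 (I = 1/(-9) = -1/9 ≈ -0.11111)
K(A) = A**2
S(t) = 2*t*(-1/5 + t) (S(t) = (-1/5 + t)*(2*t) = 2*t*(-1/5 + t))
P(X, E) = -1/9 + E**2 (P(X, E) = E**2 - 1/9 = -1/9 + E**2)
(P(S(6), 28) + 1326)*1284 = ((-1/9 + 28**2) + 1326)*1284 = ((-1/9 + 784) + 1326)*1284 = (7055/9 + 1326)*1284 = (18989/9)*1284 = 8127292/3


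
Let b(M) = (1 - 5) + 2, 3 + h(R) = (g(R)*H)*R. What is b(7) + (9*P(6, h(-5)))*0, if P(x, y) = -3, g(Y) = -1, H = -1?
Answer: -2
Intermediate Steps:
h(R) = -3 + R (h(R) = -3 + (-1*(-1))*R = -3 + 1*R = -3 + R)
b(M) = -2 (b(M) = -4 + 2 = -2)
b(7) + (9*P(6, h(-5)))*0 = -2 + (9*(-3))*0 = -2 - 27*0 = -2 + 0 = -2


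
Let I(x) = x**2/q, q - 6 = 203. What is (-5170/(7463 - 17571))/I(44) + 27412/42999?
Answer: 11524567/16636704 ≈ 0.69272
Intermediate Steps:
q = 209 (q = 6 + 203 = 209)
I(x) = x**2/209
(-5170/(7463 - 17571))/I(44) + 27412/42999 = (-5170/(7463 - 17571))/(((1/209)*44**2)) + 27412/42999 = (-5170/(-10108))/(((1/209)*1936)) + 27412*(1/42999) = (-5170*(-1/10108))/(176/19) + 2492/3909 = (2585/5054)*(19/176) + 2492/3909 = 235/4256 + 2492/3909 = 11524567/16636704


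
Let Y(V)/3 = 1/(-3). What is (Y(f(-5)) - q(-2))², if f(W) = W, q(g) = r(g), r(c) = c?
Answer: 1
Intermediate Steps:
q(g) = g
Y(V) = -1 (Y(V) = 3/(-3) = 3*(-⅓) = -1)
(Y(f(-5)) - q(-2))² = (-1 - 1*(-2))² = (-1 + 2)² = 1² = 1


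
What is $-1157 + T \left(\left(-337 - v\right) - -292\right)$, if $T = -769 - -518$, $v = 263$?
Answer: $76151$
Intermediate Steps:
$T = -251$ ($T = -769 + 518 = -251$)
$-1157 + T \left(\left(-337 - v\right) - -292\right) = -1157 - 251 \left(\left(-337 - 263\right) - -292\right) = -1157 - 251 \left(\left(-337 - 263\right) + 292\right) = -1157 - 251 \left(-600 + 292\right) = -1157 - -77308 = -1157 + 77308 = 76151$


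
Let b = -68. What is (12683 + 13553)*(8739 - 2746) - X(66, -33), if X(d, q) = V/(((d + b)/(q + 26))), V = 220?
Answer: 157231578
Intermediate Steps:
X(d, q) = 220*(26 + q)/(-68 + d) (X(d, q) = 220/(((d - 68)/(q + 26))) = 220/(((-68 + d)/(26 + q))) = 220*((26 + q)/(-68 + d)) = 220*(26 + q)/(-68 + d))
(12683 + 13553)*(8739 - 2746) - X(66, -33) = (12683 + 13553)*(8739 - 2746) - 220*(26 - 33)/(-68 + 66) = 26236*5993 - 220*(-7)/(-2) = 157232348 - 220*(-1)*(-7)/2 = 157232348 - 1*770 = 157232348 - 770 = 157231578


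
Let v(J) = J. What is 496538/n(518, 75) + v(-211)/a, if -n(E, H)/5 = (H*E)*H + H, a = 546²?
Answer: -50366669261/1447763089500 ≈ -0.034789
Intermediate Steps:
a = 298116
n(E, H) = -5*H - 5*E*H² (n(E, H) = -5*((H*E)*H + H) = -5*((E*H)*H + H) = -5*(E*H² + H) = -5*(H + E*H²) = -5*H - 5*E*H²)
496538/n(518, 75) + v(-211)/a = 496538/((-5*75*(1 + 518*75))) - 211/298116 = 496538/((-5*75*(1 + 38850))) - 211*1/298116 = 496538/((-5*75*38851)) - 211/298116 = 496538/(-14569125) - 211/298116 = 496538*(-1/14569125) - 211/298116 = -496538/14569125 - 211/298116 = -50366669261/1447763089500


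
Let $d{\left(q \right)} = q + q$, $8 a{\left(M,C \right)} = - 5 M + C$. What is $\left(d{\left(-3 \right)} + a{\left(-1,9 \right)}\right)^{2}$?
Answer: $\frac{289}{16} \approx 18.063$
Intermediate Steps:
$a{\left(M,C \right)} = - \frac{5 M}{8} + \frac{C}{8}$ ($a{\left(M,C \right)} = \frac{- 5 M + C}{8} = \frac{C - 5 M}{8} = - \frac{5 M}{8} + \frac{C}{8}$)
$d{\left(q \right)} = 2 q$
$\left(d{\left(-3 \right)} + a{\left(-1,9 \right)}\right)^{2} = \left(2 \left(-3\right) + \left(\left(- \frac{5}{8}\right) \left(-1\right) + \frac{1}{8} \cdot 9\right)\right)^{2} = \left(-6 + \left(\frac{5}{8} + \frac{9}{8}\right)\right)^{2} = \left(-6 + \frac{7}{4}\right)^{2} = \left(- \frac{17}{4}\right)^{2} = \frac{289}{16}$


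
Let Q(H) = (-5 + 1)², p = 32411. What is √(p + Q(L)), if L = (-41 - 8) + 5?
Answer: 3*√3603 ≈ 180.07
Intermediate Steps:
L = -44 (L = -49 + 5 = -44)
Q(H) = 16 (Q(H) = (-4)² = 16)
√(p + Q(L)) = √(32411 + 16) = √32427 = 3*√3603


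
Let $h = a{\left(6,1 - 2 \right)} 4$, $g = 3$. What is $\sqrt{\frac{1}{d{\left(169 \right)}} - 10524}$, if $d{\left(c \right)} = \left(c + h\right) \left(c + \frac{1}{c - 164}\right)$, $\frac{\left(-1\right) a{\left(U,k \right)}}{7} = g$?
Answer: $\frac{i \sqrt{241867154866}}{4794} \approx 102.59 i$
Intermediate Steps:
$a{\left(U,k \right)} = -21$ ($a{\left(U,k \right)} = \left(-7\right) 3 = -21$)
$h = -84$ ($h = \left(-21\right) 4 = -84$)
$d{\left(c \right)} = \left(-84 + c\right) \left(c + \frac{1}{-164 + c}\right)$ ($d{\left(c \right)} = \left(c - 84\right) \left(c + \frac{1}{c - 164}\right) = \left(-84 + c\right) \left(c + \frac{1}{-164 + c}\right)$)
$\sqrt{\frac{1}{d{\left(169 \right)}} - 10524} = \sqrt{\frac{1}{\frac{1}{-164 + 169} \left(-84 + 169^{3} - 248 \cdot 169^{2} + 13777 \cdot 169\right)} - 10524} = \sqrt{\frac{1}{\frac{1}{5} \left(-84 + 4826809 - 7083128 + 2328313\right)} - 10524} = \sqrt{\frac{1}{\frac{1}{5} \cdot 71910} - 10524} = \sqrt{\frac{1}{14382} - 10524} = \sqrt{- \frac{151356167}{14382}} = \frac{i \sqrt{241867154866}}{4794}$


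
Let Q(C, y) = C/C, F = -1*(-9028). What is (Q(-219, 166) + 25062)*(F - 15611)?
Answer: -164989729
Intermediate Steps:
F = 9028
Q(C, y) = 1
(Q(-219, 166) + 25062)*(F - 15611) = (1 + 25062)*(9028 - 15611) = 25063*(-6583) = -164989729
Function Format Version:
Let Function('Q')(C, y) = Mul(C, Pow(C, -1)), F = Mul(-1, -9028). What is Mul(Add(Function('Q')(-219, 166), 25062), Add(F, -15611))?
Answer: -164989729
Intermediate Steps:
F = 9028
Function('Q')(C, y) = 1
Mul(Add(Function('Q')(-219, 166), 25062), Add(F, -15611)) = Mul(Add(1, 25062), Add(9028, -15611)) = Mul(25063, -6583) = -164989729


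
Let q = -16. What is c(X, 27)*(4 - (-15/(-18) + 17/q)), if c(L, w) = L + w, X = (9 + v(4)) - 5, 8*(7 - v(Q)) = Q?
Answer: 5075/32 ≈ 158.59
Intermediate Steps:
v(Q) = 7 - Q/8
X = 21/2 (X = (9 + (7 - ⅛*4)) - 5 = (9 + (7 - ½)) - 5 = (9 + 13/2) - 5 = 31/2 - 5 = 21/2 ≈ 10.500)
c(X, 27)*(4 - (-15/(-18) + 17/q)) = (21/2 + 27)*(4 - (-15/(-18) + 17/(-16))) = 75*(4 - (-15*(-1/18) + 17*(-1/16)))/2 = 75*(4 - (⅚ - 17/16))/2 = 75*(4 - 1*(-11/48))/2 = 75*(4 + 11/48)/2 = (75/2)*(203/48) = 5075/32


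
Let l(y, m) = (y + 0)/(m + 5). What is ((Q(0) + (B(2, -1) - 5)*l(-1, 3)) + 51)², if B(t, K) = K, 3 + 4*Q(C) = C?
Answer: 2601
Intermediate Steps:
Q(C) = -¾ + C/4
l(y, m) = y/(5 + m)
((Q(0) + (B(2, -1) - 5)*l(-1, 3)) + 51)² = (((-¾ + (¼)*0) + (-1 - 5)*(-1/(5 + 3))) + 51)² = (((-¾ + 0) - (-6)/8) + 51)² = ((-¾ - (-6)/8) + 51)² = ((-¾ - 6*(-⅛)) + 51)² = ((-¾ + ¾) + 51)² = (0 + 51)² = 51² = 2601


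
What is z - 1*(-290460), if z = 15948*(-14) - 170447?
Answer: -103259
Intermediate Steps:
z = -393719 (z = -223272 - 170447 = -393719)
z - 1*(-290460) = -393719 - 1*(-290460) = -393719 + 290460 = -103259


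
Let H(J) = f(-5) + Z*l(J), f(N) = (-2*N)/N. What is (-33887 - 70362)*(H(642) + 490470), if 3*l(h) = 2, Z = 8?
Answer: -153394063580/3 ≈ -5.1131e+10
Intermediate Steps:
l(h) = ⅔ (l(h) = (⅓)*2 = ⅔)
f(N) = -2
H(J) = 10/3 (H(J) = -2 + 8*(⅔) = -2 + 16/3 = 10/3)
(-33887 - 70362)*(H(642) + 490470) = (-33887 - 70362)*(10/3 + 490470) = -104249*1471420/3 = -153394063580/3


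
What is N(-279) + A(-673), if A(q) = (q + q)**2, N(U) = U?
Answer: 1811437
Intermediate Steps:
A(q) = 4*q**2 (A(q) = (2*q)**2 = 4*q**2)
N(-279) + A(-673) = -279 + 4*(-673)**2 = -279 + 4*452929 = -279 + 1811716 = 1811437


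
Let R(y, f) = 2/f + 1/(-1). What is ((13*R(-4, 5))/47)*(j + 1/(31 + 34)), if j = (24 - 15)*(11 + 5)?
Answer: -28083/1175 ≈ -23.900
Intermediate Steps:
R(y, f) = -1 + 2/f (R(y, f) = 2/f + 1*(-1) = 2/f - 1 = -1 + 2/f)
j = 144 (j = 9*16 = 144)
((13*R(-4, 5))/47)*(j + 1/(31 + 34)) = ((13*((2 - 1*5)/5))/47)*(144 + 1/(31 + 34)) = ((13*((2 - 5)/5))*(1/47))*(144 + 1/65) = ((13*((1/5)*(-3)))*(1/47))*(144 + 1/65) = ((13*(-3/5))*(1/47))*(9361/65) = -39/5*1/47*(9361/65) = -39/235*9361/65 = -28083/1175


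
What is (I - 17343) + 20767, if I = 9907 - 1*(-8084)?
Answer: 21415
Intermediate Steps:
I = 17991 (I = 9907 + 8084 = 17991)
(I - 17343) + 20767 = (17991 - 17343) + 20767 = 648 + 20767 = 21415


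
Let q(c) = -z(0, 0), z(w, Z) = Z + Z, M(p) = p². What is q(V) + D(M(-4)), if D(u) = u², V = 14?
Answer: 256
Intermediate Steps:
z(w, Z) = 2*Z
q(c) = 0 (q(c) = -2*0 = -1*0 = 0)
q(V) + D(M(-4)) = 0 + ((-4)²)² = 0 + 16² = 0 + 256 = 256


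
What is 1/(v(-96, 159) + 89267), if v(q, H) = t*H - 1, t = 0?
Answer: 1/89266 ≈ 1.1202e-5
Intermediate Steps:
v(q, H) = -1 (v(q, H) = 0*H - 1 = 0 - 1 = -1)
1/(v(-96, 159) + 89267) = 1/(-1 + 89267) = 1/89266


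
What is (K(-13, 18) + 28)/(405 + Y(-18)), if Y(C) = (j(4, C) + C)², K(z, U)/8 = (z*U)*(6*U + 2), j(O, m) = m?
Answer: -205892/1701 ≈ -121.04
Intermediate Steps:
K(z, U) = 8*U*z*(2 + 6*U) (K(z, U) = 8*((z*U)*(6*U + 2)) = 8*((U*z)*(2 + 6*U)) = 8*(U*z*(2 + 6*U)) = 8*U*z*(2 + 6*U))
Y(C) = 4*C² (Y(C) = (C + C)² = (2*C)² = 4*C²)
(K(-13, 18) + 28)/(405 + Y(-18)) = (16*18*(-13)*(1 + 3*18) + 28)/(405 + 4*(-18)²) = (16*18*(-13)*(1 + 54) + 28)/(405 + 4*324) = (16*18*(-13)*55 + 28)/(405 + 1296) = (-205920 + 28)/1701 = -205892*1/1701 = -205892/1701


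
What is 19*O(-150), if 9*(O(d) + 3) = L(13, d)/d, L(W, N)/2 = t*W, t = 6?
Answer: -13319/225 ≈ -59.196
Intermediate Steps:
L(W, N) = 12*W (L(W, N) = 2*(6*W) = 12*W)
O(d) = -3 + 52/(3*d) (O(d) = -3 + ((12*13)/d)/9 = -3 + (156/d)/9 = -3 + 52/(3*d))
19*O(-150) = 19*(-3 + (52/3)/(-150)) = 19*(-3 + (52/3)*(-1/150)) = 19*(-3 - 26/225) = 19*(-701/225) = -13319/225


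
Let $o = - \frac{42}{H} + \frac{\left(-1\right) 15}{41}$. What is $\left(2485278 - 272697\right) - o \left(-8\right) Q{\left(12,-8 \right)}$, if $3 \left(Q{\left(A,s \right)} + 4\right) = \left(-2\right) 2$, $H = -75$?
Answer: $\frac{6803661103}{3075} \approx 2.2126 \cdot 10^{6}$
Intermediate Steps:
$Q{\left(A,s \right)} = - \frac{16}{3}$ ($Q{\left(A,s \right)} = -4 + \frac{\left(-2\right) 2}{3} = -4 + \frac{1}{3} \left(-4\right) = -4 - \frac{4}{3} = - \frac{16}{3}$)
$o = \frac{199}{1025}$ ($o = - \frac{42}{-75} + \frac{\left(-1\right) 15}{41} = \left(-42\right) \left(- \frac{1}{75}\right) - \frac{15}{41} = \frac{14}{25} - \frac{15}{41} = \frac{199}{1025} \approx 0.19415$)
$\left(2485278 - 272697\right) - o \left(-8\right) Q{\left(12,-8 \right)} = \left(2485278 - 272697\right) - \frac{199}{1025} \left(-8\right) \left(- \frac{16}{3}\right) = 2212581 - \left(- \frac{1592}{1025}\right) \left(- \frac{16}{3}\right) = 2212581 - \frac{25472}{3075} = \frac{6803661103}{3075}$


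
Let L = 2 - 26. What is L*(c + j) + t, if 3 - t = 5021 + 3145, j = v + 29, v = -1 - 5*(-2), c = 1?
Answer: -9099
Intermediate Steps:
v = 9 (v = -1 + 10 = 9)
j = 38 (j = 9 + 29 = 38)
L = -24
t = -8163 (t = 3 - (5021 + 3145) = 3 - 1*8166 = 3 - 8166 = -8163)
L*(c + j) + t = -24*(1 + 38) - 8163 = -24*39 - 8163 = -936 - 8163 = -9099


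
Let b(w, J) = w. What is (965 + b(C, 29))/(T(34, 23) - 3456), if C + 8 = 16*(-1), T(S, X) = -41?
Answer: -941/3497 ≈ -0.26909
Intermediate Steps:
C = -24 (C = -8 + 16*(-1) = -8 - 16 = -24)
(965 + b(C, 29))/(T(34, 23) - 3456) = (965 - 24)/(-41 - 3456) = 941/(-3497) = 941*(-1/3497) = -941/3497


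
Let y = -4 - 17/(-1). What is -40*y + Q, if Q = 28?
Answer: -492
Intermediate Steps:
y = 13 (y = -4 - 17*(-1) = -4 - 1*(-17) = -4 + 17 = 13)
-40*y + Q = -40*13 + 28 = -520 + 28 = -492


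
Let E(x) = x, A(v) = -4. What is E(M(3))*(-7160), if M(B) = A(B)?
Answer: 28640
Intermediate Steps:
M(B) = -4
E(M(3))*(-7160) = -4*(-7160) = 28640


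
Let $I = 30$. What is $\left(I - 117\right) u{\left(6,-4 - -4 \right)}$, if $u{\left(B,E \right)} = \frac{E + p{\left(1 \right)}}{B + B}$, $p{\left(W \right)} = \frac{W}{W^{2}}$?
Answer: $- \frac{29}{4} \approx -7.25$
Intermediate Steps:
$p{\left(W \right)} = \frac{1}{W}$ ($p{\left(W \right)} = \frac{W}{W^{2}} = \frac{1}{W}$)
$u{\left(B,E \right)} = \frac{1 + E}{2 B}$ ($u{\left(B,E \right)} = \frac{E + 1^{-1}}{B + B} = \frac{E + 1}{2 B} = \left(1 + E\right) \frac{1}{2 B} = \frac{1 + E}{2 B}$)
$\left(I - 117\right) u{\left(6,-4 - -4 \right)} = \left(30 - 117\right) \frac{1 - 0}{2 \cdot 6} = - 87 \cdot \frac{1}{2} \cdot \frac{1}{6} \left(1 + \left(-4 + 4\right)\right) = - 87 \cdot \frac{1}{2} \cdot \frac{1}{6} \left(1 + 0\right) = - 87 \cdot \frac{1}{2} \cdot \frac{1}{6} \cdot 1 = \left(-87\right) \frac{1}{12} = - \frac{29}{4}$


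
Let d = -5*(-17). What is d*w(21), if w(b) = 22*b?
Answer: 39270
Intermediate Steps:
d = 85
d*w(21) = 85*(22*21) = 85*462 = 39270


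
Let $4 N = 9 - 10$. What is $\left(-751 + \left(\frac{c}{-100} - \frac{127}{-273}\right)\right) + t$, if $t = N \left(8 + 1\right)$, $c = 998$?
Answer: $- \frac{20823479}{27300} \approx -762.76$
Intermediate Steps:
$N = - \frac{1}{4}$ ($N = \frac{9 - 10}{4} = \frac{1}{4} \left(-1\right) = - \frac{1}{4} \approx -0.25$)
$t = - \frac{9}{4}$ ($t = - \frac{8 + 1}{4} = \left(- \frac{1}{4}\right) 9 = - \frac{9}{4} \approx -2.25$)
$\left(-751 + \left(\frac{c}{-100} - \frac{127}{-273}\right)\right) + t = \left(-751 + \left(\frac{998}{-100} - \frac{127}{-273}\right)\right) - \frac{9}{4} = \left(-751 + \left(998 \left(- \frac{1}{100}\right) - - \frac{127}{273}\right)\right) - \frac{9}{4} = \left(-751 + \left(- \frac{499}{50} + \frac{127}{273}\right)\right) - \frac{9}{4} = \left(-751 - \frac{129877}{13650}\right) - \frac{9}{4} = - \frac{10381027}{13650} - \frac{9}{4} = - \frac{20823479}{27300}$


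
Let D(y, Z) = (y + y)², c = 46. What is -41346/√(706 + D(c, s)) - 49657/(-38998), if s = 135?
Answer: 2921/2294 - 20673*√9170/4585 ≈ -430.49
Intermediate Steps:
D(y, Z) = 4*y² (D(y, Z) = (2*y)² = 4*y²)
-41346/√(706 + D(c, s)) - 49657/(-38998) = -41346/√(706 + 4*46²) - 49657/(-38998) = -41346/√(706 + 4*2116) - 49657*(-1/38998) = -41346/√(706 + 8464) + 2921/2294 = -41346*√9170/9170 + 2921/2294 = -20673*√9170/4585 + 2921/2294 = 2921/2294 - 20673*√9170/4585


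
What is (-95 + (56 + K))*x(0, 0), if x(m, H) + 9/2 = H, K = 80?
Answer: -369/2 ≈ -184.50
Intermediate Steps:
x(m, H) = -9/2 + H
(-95 + (56 + K))*x(0, 0) = (-95 + (56 + 80))*(-9/2 + 0) = (-95 + 136)*(-9/2) = 41*(-9/2) = -369/2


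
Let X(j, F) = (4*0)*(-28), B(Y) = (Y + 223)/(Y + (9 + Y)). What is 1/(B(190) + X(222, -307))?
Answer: 389/413 ≈ 0.94189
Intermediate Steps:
B(Y) = (223 + Y)/(9 + 2*Y)
X(j, F) = 0 (X(j, F) = 0*(-28) = 0)
1/(B(190) + X(222, -307)) = 1/((223 + 190)/(9 + 2*190) + 0) = 1/(413/(9 + 380) + 0) = 1/(413/389 + 0) = 1/(413/389) = 389/413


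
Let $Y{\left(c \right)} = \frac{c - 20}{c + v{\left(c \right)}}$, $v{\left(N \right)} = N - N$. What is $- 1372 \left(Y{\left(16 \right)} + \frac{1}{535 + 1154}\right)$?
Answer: $\frac{577955}{1689} \approx 342.19$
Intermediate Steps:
$v{\left(N \right)} = 0$
$Y{\left(c \right)} = \frac{-20 + c}{c}$ ($Y{\left(c \right)} = \frac{c - 20}{c + 0} = \frac{-20 + c}{c}$)
$- 1372 \left(Y{\left(16 \right)} + \frac{1}{535 + 1154}\right) = - 1372 \left(\frac{-20 + 16}{16} + \frac{1}{535 + 1154}\right) = - 1372 \left(\frac{1}{16} \left(-4\right) + \frac{1}{1689}\right) = - 1372 \left(- \frac{1}{4} + \frac{1}{1689}\right) = \left(-1372\right) \left(- \frac{1685}{6756}\right) = \frac{577955}{1689}$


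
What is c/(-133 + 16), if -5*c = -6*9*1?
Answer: -6/65 ≈ -0.092308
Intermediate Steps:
c = 54/5 (c = -(-6*9)/5 = -(-54)/5 = -⅕*(-54) = 54/5 ≈ 10.800)
c/(-133 + 16) = 54/(5*(-133 + 16)) = (54/5)/(-117) = (54/5)*(-1/117) = -6/65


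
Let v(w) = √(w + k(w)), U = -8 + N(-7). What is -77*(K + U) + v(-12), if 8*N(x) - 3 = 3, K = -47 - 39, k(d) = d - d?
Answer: 28721/4 + 2*I*√3 ≈ 7180.3 + 3.4641*I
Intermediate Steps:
k(d) = 0
K = -86
N(x) = ¾ (N(x) = 3/8 + (⅛)*3 = 3/8 + 3/8 = ¾)
U = -29/4 (U = -8 + ¾ = -29/4 ≈ -7.2500)
v(w) = √w (v(w) = √(w + 0) = √w)
-77*(K + U) + v(-12) = -77*(-86 - 29/4) + √(-12) = -77*(-373/4) + 2*I*√3 = 28721/4 + 2*I*√3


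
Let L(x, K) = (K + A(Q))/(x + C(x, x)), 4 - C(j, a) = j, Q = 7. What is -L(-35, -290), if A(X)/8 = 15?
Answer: 85/2 ≈ 42.500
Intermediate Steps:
A(X) = 120 (A(X) = 8*15 = 120)
C(j, a) = 4 - j
L(x, K) = 30 + K/4 (L(x, K) = (K + 120)/(x + (4 - x)) = (120 + K)/4 = (120 + K)*(¼) = 30 + K/4)
-L(-35, -290) = -(30 + (¼)*(-290)) = -(30 - 145/2) = -1*(-85/2) = 85/2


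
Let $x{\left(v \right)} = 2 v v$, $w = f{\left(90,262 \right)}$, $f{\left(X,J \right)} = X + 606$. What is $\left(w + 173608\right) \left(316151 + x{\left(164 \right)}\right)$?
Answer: $64482544672$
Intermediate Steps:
$f{\left(X,J \right)} = 606 + X$
$w = 696$ ($w = 606 + 90 = 696$)
$x{\left(v \right)} = 2 v^{2}$
$\left(w + 173608\right) \left(316151 + x{\left(164 \right)}\right) = \left(696 + 173608\right) \left(316151 + 2 \cdot 164^{2}\right) = 174304 \left(316151 + 2 \cdot 26896\right) = 174304 \left(316151 + 53792\right) = 174304 \cdot 369943 = 64482544672$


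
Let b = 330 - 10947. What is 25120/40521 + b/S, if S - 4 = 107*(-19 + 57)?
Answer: -327973057/164920470 ≈ -1.9887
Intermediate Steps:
b = -10617
S = 4070 (S = 4 + 107*(-19 + 57) = 4 + 107*38 = 4 + 4066 = 4070)
25120/40521 + b/S = 25120/40521 - 10617/4070 = -327973057/164920470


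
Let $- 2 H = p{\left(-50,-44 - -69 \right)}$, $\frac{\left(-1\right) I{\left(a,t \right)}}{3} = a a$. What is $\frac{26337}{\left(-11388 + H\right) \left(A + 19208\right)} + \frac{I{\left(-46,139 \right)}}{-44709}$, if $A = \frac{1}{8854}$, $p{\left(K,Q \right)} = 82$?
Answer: $\frac{1369800100919006}{9655668491510657} \approx 0.14186$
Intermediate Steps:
$I{\left(a,t \right)} = - 3 a^{2}$ ($I{\left(a,t \right)} = - 3 a a = - 3 a^{2}$)
$H = -41$ ($H = \left(- \frac{1}{2}\right) 82 = -41$)
$A = \frac{1}{8854} \approx 0.00011294$
$\frac{26337}{\left(-11388 + H\right) \left(A + 19208\right)} + \frac{I{\left(-46,139 \right)}}{-44709} = \frac{26337}{\left(-11388 - 41\right) \left(\frac{1}{8854} + 19208\right)} + \frac{\left(-3\right) \left(-46\right)^{2}}{-44709} = \frac{26337}{\left(-11429\right) \frac{170067633}{8854}} + \left(-3\right) 2116 \left(- \frac{1}{44709}\right) = \frac{26337}{- \frac{1943702977557}{8854}} - - \frac{2116}{14903} = 26337 \left(- \frac{8854}{1943702977557}\right) + \frac{2116}{14903} = - \frac{77729266}{647900992519} + \frac{2116}{14903} = \frac{1369800100919006}{9655668491510657}$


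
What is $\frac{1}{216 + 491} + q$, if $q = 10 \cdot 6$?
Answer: $\frac{42421}{707} \approx 60.001$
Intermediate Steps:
$q = 60$
$\frac{1}{216 + 491} + q = \frac{1}{216 + 491} + 60 = \frac{1}{707} + 60 = \frac{42421}{707}$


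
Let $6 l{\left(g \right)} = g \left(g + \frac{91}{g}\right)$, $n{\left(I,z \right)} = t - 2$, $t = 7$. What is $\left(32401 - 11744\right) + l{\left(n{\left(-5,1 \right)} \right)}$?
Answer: $\frac{62029}{3} \approx 20676.0$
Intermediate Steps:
$n{\left(I,z \right)} = 5$ ($n{\left(I,z \right)} = 7 - 2 = 5$)
$l{\left(g \right)} = \frac{g \left(g + \frac{91}{g}\right)}{6}$
$\left(32401 - 11744\right) + l{\left(n{\left(-5,1 \right)} \right)} = \left(32401 - 11744\right) + \left(\frac{91}{6} + \frac{5^{2}}{6}\right) = 20657 + \left(\frac{91}{6} + \frac{1}{6} \cdot 25\right) = 20657 + \left(\frac{91}{6} + \frac{25}{6}\right) = 20657 + \frac{58}{3} = \frac{62029}{3}$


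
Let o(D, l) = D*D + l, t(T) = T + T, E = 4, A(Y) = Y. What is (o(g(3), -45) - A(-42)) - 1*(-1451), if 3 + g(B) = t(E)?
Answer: 1473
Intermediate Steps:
t(T) = 2*T
g(B) = 5 (g(B) = -3 + 2*4 = -3 + 8 = 5)
o(D, l) = l + D**2 (o(D, l) = D**2 + l = l + D**2)
(o(g(3), -45) - A(-42)) - 1*(-1451) = ((-45 + 5**2) - 1*(-42)) - 1*(-1451) = ((-45 + 25) + 42) + 1451 = (-20 + 42) + 1451 = 22 + 1451 = 1473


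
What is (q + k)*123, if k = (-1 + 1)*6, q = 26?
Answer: 3198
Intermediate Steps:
k = 0 (k = 0*6 = 0)
(q + k)*123 = (26 + 0)*123 = 26*123 = 3198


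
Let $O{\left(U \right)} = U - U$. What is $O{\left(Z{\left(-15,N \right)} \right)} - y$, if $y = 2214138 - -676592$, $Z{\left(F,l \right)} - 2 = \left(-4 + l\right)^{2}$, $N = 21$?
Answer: $-2890730$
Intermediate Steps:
$Z{\left(F,l \right)} = 2 + \left(-4 + l\right)^{2}$
$y = 2890730$ ($y = 2214138 + 676592 = 2890730$)
$O{\left(U \right)} = 0$
$O{\left(Z{\left(-15,N \right)} \right)} - y = 0 - 2890730 = -2890730$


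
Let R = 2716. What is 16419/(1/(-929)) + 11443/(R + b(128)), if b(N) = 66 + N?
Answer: -44386948967/2910 ≈ -1.5253e+7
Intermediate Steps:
16419/(1/(-929)) + 11443/(R + b(128)) = 16419/(1/(-929)) + 11443/(2716 + (66 + 128)) = 16419/(-1/929) + 11443/(2716 + 194) = 16419*(-929) + 11443/2910 = -15253251 + 11443*(1/2910) = -15253251 + 11443/2910 = -44386948967/2910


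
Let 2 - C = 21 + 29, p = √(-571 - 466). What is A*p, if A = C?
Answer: -48*I*√1037 ≈ -1545.7*I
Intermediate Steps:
p = I*√1037 (p = √(-1037) = I*√1037 ≈ 32.203*I)
C = -48 (C = 2 - (21 + 29) = 2 - 1*50 = 2 - 50 = -48)
A = -48
A*p = -48*I*√1037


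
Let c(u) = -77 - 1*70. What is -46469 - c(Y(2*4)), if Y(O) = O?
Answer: -46322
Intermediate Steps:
c(u) = -147 (c(u) = -77 - 70 = -147)
-46469 - c(Y(2*4)) = -46469 - 1*(-147) = -46469 + 147 = -46322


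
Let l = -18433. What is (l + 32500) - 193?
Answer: 13874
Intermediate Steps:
(l + 32500) - 193 = (-18433 + 32500) - 193 = 14067 - 193 = 13874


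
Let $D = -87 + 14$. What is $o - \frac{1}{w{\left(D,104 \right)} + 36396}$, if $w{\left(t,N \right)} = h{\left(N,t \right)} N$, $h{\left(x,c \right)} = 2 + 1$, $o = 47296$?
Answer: $\frac{1736141567}{36708} \approx 47296.0$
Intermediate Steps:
$h{\left(x,c \right)} = 3$
$D = -73$
$w{\left(t,N \right)} = 3 N$
$o - \frac{1}{w{\left(D,104 \right)} + 36396} = 47296 - \frac{1}{3 \cdot 104 + 36396} = 47296 - \frac{1}{312 + 36396} = 47296 - \frac{1}{36708} = \frac{1736141567}{36708}$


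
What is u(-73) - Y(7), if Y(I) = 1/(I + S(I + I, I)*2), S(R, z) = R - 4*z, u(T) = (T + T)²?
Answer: 447637/21 ≈ 21316.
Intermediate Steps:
u(T) = 4*T² (u(T) = (2*T)² = 4*T²)
Y(I) = -1/(3*I) (Y(I) = 1/(I + ((I + I) - 4*I)*2) = 1/(I + (2*I - 4*I)*2) = 1/(I - 2*I*2) = 1/(I - 4*I) = 1/(-3*I) = -1/(3*I))
u(-73) - Y(7) = 4*(-73)² - (-1)/(3*7) = 4*5329 - (-1)/(3*7) = 21316 - 1*(-1/21) = 21316 + 1/21 = 447637/21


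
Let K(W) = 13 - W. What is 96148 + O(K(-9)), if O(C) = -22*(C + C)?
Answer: 95180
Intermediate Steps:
O(C) = -44*C
96148 + O(K(-9)) = 96148 - 44*(13 - 1*(-9)) = 96148 - 44*(13 + 9) = 96148 - 44*22 = 96148 - 968 = 95180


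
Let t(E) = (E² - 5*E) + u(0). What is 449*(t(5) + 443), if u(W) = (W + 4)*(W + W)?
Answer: 198907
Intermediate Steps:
u(W) = 2*W*(4 + W) (u(W) = (4 + W)*(2*W) = 2*W*(4 + W))
t(E) = E² - 5*E (t(E) = (E² - 5*E) + 2*0*(4 + 0) = (E² - 5*E) + 2*0*4 = (E² - 5*E) + 0 = E² - 5*E)
449*(t(5) + 443) = 449*(5*(-5 + 5) + 443) = 449*(5*0 + 443) = 449*(0 + 443) = 449*443 = 198907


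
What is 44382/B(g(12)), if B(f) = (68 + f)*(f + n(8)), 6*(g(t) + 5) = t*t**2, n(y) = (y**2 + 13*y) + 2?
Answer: 1138/4077 ≈ 0.27913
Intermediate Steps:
n(y) = 2 + y**2 + 13*y
g(t) = -5 + t**3/6 (g(t) = -5 + (t*t**2)/6 = -5 + t**3/6)
B(f) = (68 + f)*(170 + f) (B(f) = (68 + f)*(f + (2 + 8**2 + 13*8)) = (68 + f)*(f + (2 + 64 + 104)) = (68 + f)*(f + 170) = (68 + f)*(170 + f))
44382/B(g(12)) = 44382/(11560 + (-5 + (1/6)*12**3)**2 + 238*(-5 + (1/6)*12**3)) = 44382/(11560 + (-5 + (1/6)*1728)**2 + 238*(-5 + (1/6)*1728)) = 44382/(11560 + (-5 + 288)**2 + 238*(-5 + 288)) = 44382/(11560 + 283**2 + 238*283) = 44382/(11560 + 80089 + 67354) = 44382/159003 = 44382*(1/159003) = 1138/4077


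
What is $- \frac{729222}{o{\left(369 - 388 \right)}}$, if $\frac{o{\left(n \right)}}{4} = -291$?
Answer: $\frac{121537}{194} \approx 626.48$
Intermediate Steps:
$o{\left(n \right)} = -1164$ ($o{\left(n \right)} = 4 \left(-291\right) = -1164$)
$- \frac{729222}{o{\left(369 - 388 \right)}} = - \frac{729222}{-1164} = \left(-729222\right) \left(- \frac{1}{1164}\right) = \frac{121537}{194}$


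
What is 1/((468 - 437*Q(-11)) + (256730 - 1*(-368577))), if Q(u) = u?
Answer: 1/630582 ≈ 1.5858e-6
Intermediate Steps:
1/((468 - 437*Q(-11)) + (256730 - 1*(-368577))) = 1/((468 - 437*(-11)) + (256730 - 1*(-368577))) = 1/((468 + 4807) + (256730 + 368577)) = 1/(5275 + 625307) = 1/630582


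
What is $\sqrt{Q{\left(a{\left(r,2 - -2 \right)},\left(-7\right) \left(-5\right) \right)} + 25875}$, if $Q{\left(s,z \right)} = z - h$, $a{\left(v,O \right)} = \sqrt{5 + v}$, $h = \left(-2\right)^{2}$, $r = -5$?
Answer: $\sqrt{25906} \approx 160.95$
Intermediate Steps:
$h = 4$
$Q{\left(s,z \right)} = -4 + z$ ($Q{\left(s,z \right)} = z - 4 = -4 + z$)
$\sqrt{Q{\left(a{\left(r,2 - -2 \right)},\left(-7\right) \left(-5\right) \right)} + 25875} = \sqrt{\left(-4 - -35\right) + 25875} = \sqrt{\left(-4 + 35\right) + 25875} = \sqrt{31 + 25875} = \sqrt{25906}$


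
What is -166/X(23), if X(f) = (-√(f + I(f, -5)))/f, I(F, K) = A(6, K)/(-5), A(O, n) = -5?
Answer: 1909*√6/6 ≈ 779.35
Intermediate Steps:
I(F, K) = 1 (I(F, K) = -5/(-5) = -⅕*(-5) = 1)
X(f) = -√(1 + f)/f (X(f) = (-√(f + 1))/f = (-√(1 + f))/f = -√(1 + f)/f)
-166/X(23) = -166*(-23/√(1 + 23)) = -166*(-23*√6/12) = -(-1909)*√6/6 = 1909*√6/6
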